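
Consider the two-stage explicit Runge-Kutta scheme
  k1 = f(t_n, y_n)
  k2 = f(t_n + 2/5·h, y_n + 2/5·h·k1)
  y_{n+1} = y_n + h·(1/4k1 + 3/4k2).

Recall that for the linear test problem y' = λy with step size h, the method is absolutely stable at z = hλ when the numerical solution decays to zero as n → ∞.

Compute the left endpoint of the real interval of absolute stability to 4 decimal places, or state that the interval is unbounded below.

left endpoint -3.3333.

Set f=λy, z=hλ:
  k1=λy_n ⇒ h·k1=z·y_n;  k2=λ(1+2/5z)y_n ⇒ h·k2=z(1+2/5z)y_n
  y_{n+1}/y_n = 1 + 1/4z + 3/4z(1+2/5z) = 1 + z + 3/10z²
  R(z) = 1 + z + 3/10z².

Boundary: |R(x)|=1, x<0.
x=-0.51: |R|=0.5680
R=1: x+3/10x²=0 ⇒ x=−10/3=-3.3333; min R=1−1/(4·3/10)=0.1667>−1
Confirm numerically:
  x=-1.938: |R|=0.18875 <1
  x=-1.677: |R|=0.16670 <1
  x=-1.530: |R|=0.17227 <1
  x=-1.407: |R|=0.18689 <1
  x=-3.927: |R|=1.69940 >1
  x=-3.573: |R|=1.25690 >1
Interval (-3.3333, 0).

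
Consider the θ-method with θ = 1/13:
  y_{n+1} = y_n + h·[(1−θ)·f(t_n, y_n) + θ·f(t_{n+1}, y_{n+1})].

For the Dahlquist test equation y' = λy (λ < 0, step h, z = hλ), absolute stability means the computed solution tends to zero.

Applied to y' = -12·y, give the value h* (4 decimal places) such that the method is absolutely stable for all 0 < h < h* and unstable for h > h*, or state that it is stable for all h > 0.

(-2.3636,0); λ=-12 ⇒ h* = (26/11)/12 = 0.1970.

With y'=λy (z=hλ):
  y_{n+1} = y_n + z·[12/13·y_n + 1/13·y_{n+1}] ⇒ (1 − 1/13z)y_{n+1} = (1 + 12/13z)y_n
  R(z) = (1 + 12/13z)/(1 − 1/13z).

Need |R(x)|<1, x<0.
x=-1.67: |R|=0.4799
R=−1: 1+12/13x = −1+1/13x ⇒ -11/13x=2 ⇒ x=2/(-11/13)=-2.3636
Confirm numerically:
  x=-1.956: |R|=0.70019 <1
  x=-1.734: |R|=0.52993 <1
  x=-1.129: |R|=0.03879 <1
  x=-2.948: |R|=1.40306 >1
  x=-2.823: |R|=1.31935 >1
Interval (-2.3636, 0).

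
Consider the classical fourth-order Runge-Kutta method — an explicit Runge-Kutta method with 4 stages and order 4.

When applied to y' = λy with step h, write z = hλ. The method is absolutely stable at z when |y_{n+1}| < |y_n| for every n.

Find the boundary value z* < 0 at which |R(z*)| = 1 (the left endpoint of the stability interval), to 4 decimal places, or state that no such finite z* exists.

Set f=λy, z=hλ:
  order 4, 4-stage ⇒ R(z)=1+z+z^2/2+z^3/6+z^4/24
  (e.g. R(-0.8)=0.45173, |R|=0.45173)

Need |R(x)|<1, x<0.
x=-0.8: |R|=0.4517
|R(-3.06)|=1.4996 |R(-1.55)|=0.2711 |R(-1.34)|=0.2911
Bisect:
  x_lo=-3.3599 |R|=2.2728  x_hi=-0.3970 |R|=0.6724
  mid=-1.87844 |R|=0.29991 →hi
  mid=-2.61915 |R|=0.77707 →hi
  mid=-2.98950 |R|=1.35414 →lo
  mid=-2.80432 |R|=1.02907 →lo
  mid=-2.71174 |R|=0.89464 →hi
  mid=-2.75803 |R|=0.95967 →hi
  mid=-2.78118 |R|=0.99381 →hi
  mid=-2.79275 |R|=1.01130 →lo
  mid=-2.78696 |R|=1.00252 →lo
  ...
  [-2.78534,-2.78516] ⇒ x*=-2.7853
So |R|<1 on (-2.7853, 0).

z* = -2.7853.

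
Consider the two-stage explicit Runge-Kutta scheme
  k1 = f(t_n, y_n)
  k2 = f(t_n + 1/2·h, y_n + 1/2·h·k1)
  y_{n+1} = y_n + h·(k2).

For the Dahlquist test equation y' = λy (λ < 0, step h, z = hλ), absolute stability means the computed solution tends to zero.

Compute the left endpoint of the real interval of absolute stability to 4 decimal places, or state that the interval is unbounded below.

With y'=λy (z=hλ):
  k1=λy_n ⇒ h·k1=z·y_n;  k2=λ(1+1/2z)y_n ⇒ h·k2=z(1+1/2z)y_n
  y_{n+1}/y_n = 1 + z(1+1/2z) = 1 + z + 1/2z²
  Hence R(z) = 1 + z + 1/2z².

Solve |R(x)|<1 on ℝ⁻.
x=-0.75: |R|=0.5312
R=1: x+1/2x²=0 ⇒ x=−2=-2.0000; min R=1−1/(4·1/2)=0.5000>−1
Confirm numerically:
  x=-1.281: |R|=0.53948 <1
  x=-1.036: |R|=0.50065 <1
  x=-0.935: |R|=0.50211 <1
  x=-0.857: |R|=0.51022 <1
  x=-2.501: |R|=1.62650 >1
  x=-2.099: |R|=1.10390 >1
  x=-2.065: |R|=1.06711 >1
Stable set (-2.0000, 0).

left endpoint -2.0000.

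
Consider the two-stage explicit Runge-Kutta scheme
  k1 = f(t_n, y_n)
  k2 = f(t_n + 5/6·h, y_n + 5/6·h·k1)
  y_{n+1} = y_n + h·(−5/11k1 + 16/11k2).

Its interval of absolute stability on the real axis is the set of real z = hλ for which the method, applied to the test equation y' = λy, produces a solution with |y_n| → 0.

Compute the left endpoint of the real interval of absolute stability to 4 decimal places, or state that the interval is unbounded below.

left endpoint -0.8250.

Test eqn y'=λy, z=hλ:
  k1=λy_n ⇒ h·k1=z·y_n;  k2=λ(1+5/6z)y_n ⇒ h·k2=z(1+5/6z)y_n
  y_{n+1}/y_n = 1 − 5/11z + 16/11z(1+5/6z) = 1 + z + 40/33z²
  R(z) = 1 + z + 40/33z².

Boundary: |R(x)|=1, x<0.
x=-1.25: |R|=1.6439
R=1: x+40/33x²=0 ⇒ x=−33/40=-0.8250; min R=1−1/(4·40/33)=0.7937>−1
Confirm numerically:
  x=-0.753: |R|=0.93428 <1
  x=-0.711: |R|=0.90175 <1
  x=-0.649: |R|=0.86155 <1
  x=-0.389: |R|=0.79442 <1
  x=-1.159: |R|=1.46922 >1
  x=-0.941: |R|=1.13231 >1
Stable set (-0.8250, 0).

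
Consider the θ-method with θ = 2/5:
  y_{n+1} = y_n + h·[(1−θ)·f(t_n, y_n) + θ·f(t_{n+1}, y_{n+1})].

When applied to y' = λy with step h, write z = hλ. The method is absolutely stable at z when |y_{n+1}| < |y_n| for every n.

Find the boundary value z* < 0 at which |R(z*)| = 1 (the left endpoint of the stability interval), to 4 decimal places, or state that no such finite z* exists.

left endpoint -10.0000.

On y'=λy, z=hλ:
  y_{n+1} = y_n + z·[3/5·y_n + 2/5·y_{n+1}] ⇒ (1 − 2/5z)y_{n+1} = (1 + 3/5z)y_n
  Hence R(z) = (1 + 3/5z)/(1 − 2/5z).

Find x<0 with |R(x)|<1.
x=-0.32: |R|=0.7163
R=−1: 1+3/5x = −1+2/5x ⇒ -1/5x=2 ⇒ x=2/(-1/5)=-10.0000
Confirm numerically:
  x=-7.939: |R|=0.90128 <1
  x=-7.280: |R|=0.86094 <1
  x=-5.915: |R|=0.75728 <1
  x=-5.611: |R|=0.72944 <1
  x=-10.583: |R|=1.02228 >1
  x=-10.463: |R|=1.01786 >1
  x=-10.343: |R|=1.01335 >1
Stable set (-10.0000, 0).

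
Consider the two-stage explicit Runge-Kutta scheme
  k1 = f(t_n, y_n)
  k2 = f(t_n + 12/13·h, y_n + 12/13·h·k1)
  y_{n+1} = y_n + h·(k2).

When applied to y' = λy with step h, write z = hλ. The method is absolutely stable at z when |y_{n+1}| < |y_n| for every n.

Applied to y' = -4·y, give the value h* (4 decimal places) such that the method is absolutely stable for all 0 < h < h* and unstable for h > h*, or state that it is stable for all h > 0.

Set f=λy, z=hλ:
  k1=λy_n ⇒ h·k1=z·y_n;  k2=λ(1+12/13z)y_n ⇒ h·k2=z(1+12/13z)y_n
  y_{n+1}/y_n = 1 + z(1+12/13z) = 1 + z + 12/13z²
  ⇒ R(z) = 1 + z + 12/13z².

Boundary: |R(x)|=1, x<0.
x=-0.7: |R|=0.7523
R=1: x+12/13x²=0 ⇒ x=−13/12=-1.0833; min R=1−1/(4·12/13)=0.7292>−1
Confirm numerically:
  x=-1.033: |R|=0.95201 <1
  x=-0.831: |R|=0.80644 <1
  x=-0.486: |R|=0.73203 <1
  x=-0.434: |R|=0.73987 <1
  x=-1.667: |R|=1.89813 >1
  x=-1.586: |R|=1.73590 >1
  x=-1.441: |R|=1.47575 >1
So |R|<1 on (-1.0833, 0).

(-1.0833,0); λ=-4 ⇒ h* = (13/12)/4 = 0.2708.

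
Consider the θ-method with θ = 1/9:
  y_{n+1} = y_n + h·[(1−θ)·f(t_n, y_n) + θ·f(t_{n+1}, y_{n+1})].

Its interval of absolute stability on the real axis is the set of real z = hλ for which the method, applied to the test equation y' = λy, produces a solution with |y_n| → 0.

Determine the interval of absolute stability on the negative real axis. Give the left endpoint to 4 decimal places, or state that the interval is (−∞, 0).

(-2.5714, 0).

Set f=λy, z=hλ:
  y_{n+1} = y_n + z·[8/9·y_n + 1/9·y_{n+1}] ⇒ (1 − 1/9z)y_{n+1} = (1 + 8/9z)y_n
  ⇒ R(z) = (1 + 8/9z)/(1 − 1/9z).

Solve |R(x)|<1 on ℝ⁻.
x=-1.5: |R|=0.2857
R=−1: 1+8/9x = −1+1/9x ⇒ -7/9x=2 ⇒ x=2/(-7/9)=-2.5714
Confirm numerically:
  x=-1.796: |R|=0.49722 <1
  x=-1.593: |R|=0.35344 <1
  x=-1.577: |R|=0.34187 <1
  x=-2.838: |R|=1.15763 >1
  x=-2.689: |R|=1.07041 >1
Stable set (-2.5714, 0).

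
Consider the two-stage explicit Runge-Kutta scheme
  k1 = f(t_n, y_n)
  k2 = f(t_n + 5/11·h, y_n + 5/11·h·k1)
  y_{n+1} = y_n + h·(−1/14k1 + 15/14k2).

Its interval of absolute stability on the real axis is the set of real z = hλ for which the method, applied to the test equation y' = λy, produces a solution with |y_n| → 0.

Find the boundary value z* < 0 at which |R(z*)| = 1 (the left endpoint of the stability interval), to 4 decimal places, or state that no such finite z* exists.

z* = -2.0533.

On y'=λy, z=hλ:
  k1=λy_n ⇒ h·k1=z·y_n;  k2=λ(1+5/11z)y_n ⇒ h·k2=z(1+5/11z)y_n
  y_{n+1}/y_n = 1 − 1/14z + 15/14z(1+5/11z) = 1 + z + 75/154z²
  R(z) = 1 + z + 75/154z².

Find x<0 with |R(x)|<1.
x=-1.01: |R|=0.4868
R=1: x+75/154x²=0 ⇒ x=−154/75=-2.0533; min R=1−1/(4·75/154)=0.4867>−1
Confirm numerically:
  x=-1.899: |R|=0.85727 <1
  x=-1.722: |R|=0.72213 <1
  x=-1.151: |R|=0.49420 <1
  x=-0.901: |R|=0.49436 <1
  x=-2.423: |R|=1.43622 >1
  x=-2.231: |R|=1.19304 >1
Interval (-2.0533, 0).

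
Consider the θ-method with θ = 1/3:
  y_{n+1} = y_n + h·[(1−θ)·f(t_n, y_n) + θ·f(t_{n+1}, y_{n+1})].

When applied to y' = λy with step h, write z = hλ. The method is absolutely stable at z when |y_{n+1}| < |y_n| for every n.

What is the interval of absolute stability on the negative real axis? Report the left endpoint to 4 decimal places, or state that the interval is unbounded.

Set f=λy, z=hλ:
  y_{n+1} = y_n + z·[2/3·y_n + 1/3·y_{n+1}] ⇒ (1 − 1/3z)y_{n+1} = (1 + 2/3z)y_n
  Hence R(z) = (1 + 2/3z)/(1 − 1/3z).

Find x<0 with |R(x)|<1.
x=-0.75: |R|=0.4000
R=−1: 1+2/3x = −1+1/3x ⇒ -1/3x=2 ⇒ x=2/(-1/3)=-6.0000
Confirm numerically:
  x=-5.240: |R|=0.90777 <1
  x=-4.896: |R|=0.86018 <1
  x=-3.785: |R|=0.67354 <1
  x=-3.683: |R|=0.65330 <1
  x=-6.554: |R|=1.05799 >1
  x=-6.148: |R|=1.01618 >1
Interval (-6.0000, 0).

(-6.0000, 0).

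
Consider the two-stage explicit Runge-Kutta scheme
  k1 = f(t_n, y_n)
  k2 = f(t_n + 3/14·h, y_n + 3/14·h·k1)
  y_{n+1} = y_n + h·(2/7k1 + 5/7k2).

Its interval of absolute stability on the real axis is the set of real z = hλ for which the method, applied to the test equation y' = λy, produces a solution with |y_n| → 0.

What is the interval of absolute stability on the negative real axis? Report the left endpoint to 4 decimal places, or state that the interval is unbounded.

Set f=λy, z=hλ:
  k1=λy_n ⇒ h·k1=z·y_n;  k2=λ(1+3/14z)y_n ⇒ h·k2=z(1+3/14z)y_n
  y_{n+1}/y_n = 1 + 2/7z + 5/7z(1+3/14z) = 1 + z + 15/98z²
  ⇒ R(z) = 1 + z + 15/98z².

Solve |R(x)|<1 on ℝ⁻.
x=-1.45: |R|=0.1282
R=1: x+15/98x²=0 ⇒ x=−98/15=-6.5333; min R=1−1/(4·15/98)=-0.6333>−1
Confirm numerically:
  x=-6.057: |R|=0.55840 <1
  x=-3.295: |R|=0.63321 <1
  x=-2.829: |R|=0.60401 <1
  x=-6.955: |R|=1.44888 >1
  x=-6.887: |R|=1.37281 >1
So |R|<1 on (-6.5333, 0).

(-6.5333, 0).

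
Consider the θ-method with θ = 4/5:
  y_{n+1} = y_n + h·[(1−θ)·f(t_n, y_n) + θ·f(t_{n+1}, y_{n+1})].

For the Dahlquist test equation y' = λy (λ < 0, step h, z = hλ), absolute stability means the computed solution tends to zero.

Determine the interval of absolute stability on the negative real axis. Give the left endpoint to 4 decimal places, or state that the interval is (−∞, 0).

(−∞, 0) — no finite endpoint.

With y'=λy (z=hλ):
  y_{n+1} = y_n + z·[1/5·y_n + 4/5·y_{n+1}] ⇒ (1 − 4/5z)y_{n+1} = (1 + 1/5z)y_n
  R(z) = (1 + 1/5z)/(1 − 4/5z).

Boundary: |R(x)|=1, x<0.
x=-0.67: |R|=0.5638
x=-2: |R|=0.2308
x=-10: |R|=0.1111
x=-100: |R|=0.2346
θ=4/5≥1/2 ⇒ |1+1/5x|<|1−4/5x| ∀x<0 ⇒ interval (−∞,0).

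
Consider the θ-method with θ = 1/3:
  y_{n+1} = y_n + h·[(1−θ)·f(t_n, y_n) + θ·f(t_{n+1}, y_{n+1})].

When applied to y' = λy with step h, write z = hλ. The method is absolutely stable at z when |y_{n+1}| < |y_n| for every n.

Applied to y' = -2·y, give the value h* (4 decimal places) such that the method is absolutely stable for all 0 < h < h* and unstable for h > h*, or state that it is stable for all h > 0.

Set f=λy, z=hλ:
  y_{n+1} = y_n + z·[2/3·y_n + 1/3·y_{n+1}] ⇒ (1 − 1/3z)y_{n+1} = (1 + 2/3z)y_n
  so R(z) = (1 + 2/3z)/(1 − 1/3z).

Need |R(x)|<1, x<0.
x=-0.59: |R|=0.5070
R=−1: 1+2/3x = −1+1/3x ⇒ -1/3x=2 ⇒ x=2/(-1/3)=-6.0000
Confirm numerically:
  x=-5.722: |R|=0.96813 <1
  x=-4.695: |R|=0.83041 <1
  x=-4.600: |R|=0.81579 <1
  x=-2.909: |R|=0.47690 <1
  x=-6.325: |R|=1.03485 >1
  x=-6.299: |R|=1.03215 >1
  x=-6.121: |R|=1.01327 >1
Stable set (-6.0000, 0).

(-6.0000,0); λ=-2 ⇒ h* = (6)/2 = 3.0000.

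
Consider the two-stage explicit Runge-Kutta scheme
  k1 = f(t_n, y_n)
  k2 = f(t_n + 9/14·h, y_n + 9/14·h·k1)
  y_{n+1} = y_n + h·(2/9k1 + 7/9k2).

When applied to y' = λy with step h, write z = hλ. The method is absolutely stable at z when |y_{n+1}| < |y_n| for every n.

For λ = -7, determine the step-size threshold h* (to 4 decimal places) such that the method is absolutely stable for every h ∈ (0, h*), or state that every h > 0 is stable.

With y'=λy (z=hλ):
  k1=λy_n ⇒ h·k1=z·y_n;  k2=λ(1+9/14z)y_n ⇒ h·k2=z(1+9/14z)y_n
  y_{n+1}/y_n = 1 + 2/9z + 7/9z(1+9/14z) = 1 + z + 1/2z²
  Hence R(z) = 1 + z + 1/2z².

Boundary: |R(x)|=1, x<0.
x=-1.45: |R|=0.6013
R=1: x+1/2x²=0 ⇒ x=−2=-2.0000; min R=1−1/(4·1/2)=0.5000>−1
Confirm numerically:
  x=-1.385: |R|=0.57411 <1
  x=-0.978: |R|=0.50024 <1
  x=-0.920: |R|=0.50320 <1
  x=-0.913: |R|=0.50378 <1
  x=-2.284: |R|=1.32433 >1
  x=-2.150: |R|=1.16125 >1
Stable set (-2.0000, 0).

(-2.0000,0); λ=-7 ⇒ h* = (2)/7 = 0.2857.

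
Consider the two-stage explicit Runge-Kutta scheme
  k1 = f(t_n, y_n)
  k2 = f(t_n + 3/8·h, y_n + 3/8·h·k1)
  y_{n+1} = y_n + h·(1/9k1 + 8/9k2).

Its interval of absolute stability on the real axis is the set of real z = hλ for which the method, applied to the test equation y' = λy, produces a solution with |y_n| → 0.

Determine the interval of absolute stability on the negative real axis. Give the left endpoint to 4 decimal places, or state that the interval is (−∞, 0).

On y'=λy, z=hλ:
  k1=λy_n ⇒ h·k1=z·y_n;  k2=λ(1+3/8z)y_n ⇒ h·k2=z(1+3/8z)y_n
  y_{n+1}/y_n = 1 + 1/9z + 8/9z(1+3/8z) = 1 + z + 1/3z²
  ⇒ R(z) = 1 + z + 1/3z².

Boundary: |R(x)|=1, x<0.
x=-1.1: |R|=0.3033
R=1: x+1/3x²=0 ⇒ x=−3=-3.0000; min R=1−1/(4·1/3)=0.2500>−1
Confirm numerically:
  x=-2.790: |R|=0.80470 <1
  x=-2.359: |R|=0.49596 <1
  x=-1.278: |R|=0.26643 <1
  x=-3.454: |R|=1.52271 >1
  x=-3.329: |R|=1.36508 >1
  x=-3.317: |R|=1.35050 >1
Stable set (-3.0000, 0).

(-3.0000, 0).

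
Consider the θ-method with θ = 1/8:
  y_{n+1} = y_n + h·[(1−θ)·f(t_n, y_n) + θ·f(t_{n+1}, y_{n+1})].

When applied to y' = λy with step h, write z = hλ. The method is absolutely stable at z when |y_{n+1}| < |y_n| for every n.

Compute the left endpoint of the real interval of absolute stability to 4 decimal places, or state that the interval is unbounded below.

left endpoint -2.6667.

Test eqn y'=λy, z=hλ:
  y_{n+1} = y_n + z·[7/8·y_n + 1/8·y_{n+1}] ⇒ (1 − 1/8z)y_{n+1} = (1 + 7/8z)y_n
  ⇒ R(z) = (1 + 7/8z)/(1 − 1/8z).

Solve |R(x)|<1 on ℝ⁻.
x=-1.45: |R|=0.2275
R=−1: 1+7/8x = −1+1/8x ⇒ -3/4x=2 ⇒ x=2/(-3/4)=-2.6667
Confirm numerically:
  x=-2.459: |R|=0.88087 <1
  x=-2.378: |R|=0.83311 <1
  x=-1.613: |R|=0.34235 <1
  x=-3.240: |R|=1.30605 >1
  x=-2.973: |R|=1.16750 >1
Interval (-2.6667, 0).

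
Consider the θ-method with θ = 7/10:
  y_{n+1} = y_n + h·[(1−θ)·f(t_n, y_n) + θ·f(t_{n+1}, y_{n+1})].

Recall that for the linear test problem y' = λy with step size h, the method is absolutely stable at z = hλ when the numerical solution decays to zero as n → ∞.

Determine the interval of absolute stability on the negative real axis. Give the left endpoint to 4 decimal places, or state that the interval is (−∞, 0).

interval (−∞, 0).

On y'=λy, z=hλ:
  y_{n+1} = y_n + z·[3/10·y_n + 7/10·y_{n+1}] ⇒ (1 − 7/10z)y_{n+1} = (1 + 3/10z)y_n
  so R(z) = (1 + 3/10z)/(1 − 7/10z).

Find x<0 with |R(x)|<1.
x=-0.39: |R|=0.6936
x=-2: |R|=0.1667
x=-10: |R|=0.2500
x=-100: |R|=0.4085
θ=7/10≥1/2 ⇒ |1+3/10x|<|1−7/10x| ∀x<0 ⇒ stable on all of ℝ⁻.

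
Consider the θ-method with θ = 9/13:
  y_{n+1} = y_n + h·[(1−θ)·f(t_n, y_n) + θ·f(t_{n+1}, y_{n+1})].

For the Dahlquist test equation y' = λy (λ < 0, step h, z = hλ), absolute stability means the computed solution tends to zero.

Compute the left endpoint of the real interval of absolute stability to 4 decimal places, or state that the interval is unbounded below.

interval (−∞, 0).

On y'=λy, z=hλ:
  y_{n+1} = y_n + z·[4/13·y_n + 9/13·y_{n+1}] ⇒ (1 − 9/13z)y_{n+1} = (1 + 4/13z)y_n
  ⇒ R(z) = (1 + 4/13z)/(1 − 9/13z).

Need |R(x)|<1, x<0.
x=-1.54: |R|=0.2547
x=-2: |R|=0.1613
x=-10: |R|=0.2621
x=-100: |R|=0.4239
θ=9/13≥1/2 ⇒ |1+4/13x|<|1−9/13x| ∀x<0 ⇒ unbounded interval.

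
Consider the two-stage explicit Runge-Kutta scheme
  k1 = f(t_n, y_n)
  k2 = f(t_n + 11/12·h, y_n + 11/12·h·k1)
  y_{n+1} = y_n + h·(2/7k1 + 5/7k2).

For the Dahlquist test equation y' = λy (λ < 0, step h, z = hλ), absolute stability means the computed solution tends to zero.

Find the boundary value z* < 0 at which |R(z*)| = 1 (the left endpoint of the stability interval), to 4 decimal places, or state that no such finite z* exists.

z* = -1.5273.

With y'=λy (z=hλ):
  k1=λy_n ⇒ h·k1=z·y_n;  k2=λ(1+11/12z)y_n ⇒ h·k2=z(1+11/12z)y_n
  y_{n+1}/y_n = 1 + 2/7z + 5/7z(1+11/12z) = 1 + z + 55/84z²
  ⇒ R(z) = 1 + z + 55/84z².

Solve |R(x)|<1 on ℝ⁻.
x=-0.67: |R|=0.6239
R=1: x+55/84x²=0 ⇒ x=−84/55=-1.5273; min R=1−1/(4·55/84)=0.6182>−1
Confirm numerically:
  x=-1.310: |R|=0.81364 <1
  x=-1.142: |R|=0.71192 <1
  x=-0.751: |R|=0.61829 <1
  x=-2.034: |R|=1.67485 >1
  x=-1.968: |R|=1.56791 >1
Interval (-1.5273, 0).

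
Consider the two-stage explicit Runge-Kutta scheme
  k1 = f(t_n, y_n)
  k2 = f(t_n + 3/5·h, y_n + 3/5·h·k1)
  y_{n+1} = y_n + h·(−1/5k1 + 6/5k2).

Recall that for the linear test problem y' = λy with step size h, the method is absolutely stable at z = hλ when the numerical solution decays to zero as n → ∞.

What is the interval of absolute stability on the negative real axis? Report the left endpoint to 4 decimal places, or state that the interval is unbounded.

Test eqn y'=λy, z=hλ:
  k1=λy_n ⇒ h·k1=z·y_n;  k2=λ(1+3/5z)y_n ⇒ h·k2=z(1+3/5z)y_n
  y_{n+1}/y_n = 1 − 1/5z + 6/5z(1+3/5z) = 1 + z + 18/25z²
  R(z) = 1 + z + 18/25z².

Find x<0 with |R(x)|<1.
x=-1.14: |R|=0.7957
R=1: x+18/25x²=0 ⇒ x=−25/18=-1.3889; min R=1−1/(4·18/25)=0.6528>−1
Confirm numerically:
  x=-1.349: |R|=0.96126 <1
  x=-1.255: |R|=0.87902 <1
  x=-1.110: |R|=0.77711 <1
  x=-0.939: |R|=0.69584 <1
  x=-1.839: |R|=1.59598 >1
  x=-1.793: |R|=1.52169 >1
  x=-1.715: |R|=1.40268 >1
So |R|<1 on (-1.3889, 0).

(-1.3889, 0).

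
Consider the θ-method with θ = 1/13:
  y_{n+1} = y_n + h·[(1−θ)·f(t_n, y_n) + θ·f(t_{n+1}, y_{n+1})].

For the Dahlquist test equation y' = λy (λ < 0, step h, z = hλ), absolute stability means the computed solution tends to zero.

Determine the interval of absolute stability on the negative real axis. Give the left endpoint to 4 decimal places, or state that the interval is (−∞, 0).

Test eqn y'=λy, z=hλ:
  y_{n+1} = y_n + z·[12/13·y_n + 1/13·y_{n+1}] ⇒ (1 − 1/13z)y_{n+1} = (1 + 12/13z)y_n
  so R(z) = (1 + 12/13z)/(1 − 1/13z).

Boundary: |R(x)|=1, x<0.
x=-1.71: |R|=0.5112
R=−1: 1+12/13x = −1+1/13x ⇒ -11/13x=2 ⇒ x=2/(-11/13)=-2.3636
Confirm numerically:
  x=-2.097: |R|=0.80572 <1
  x=-1.772: |R|=0.55944 <1
  x=-1.350: |R|=0.22300 <1
  x=-0.975: |R|=0.09302 <1
  x=-2.700: |R|=1.23567 >1
  x=-2.564: |R|=1.14161 >1
Interval (-2.3636, 0).

(-2.3636, 0).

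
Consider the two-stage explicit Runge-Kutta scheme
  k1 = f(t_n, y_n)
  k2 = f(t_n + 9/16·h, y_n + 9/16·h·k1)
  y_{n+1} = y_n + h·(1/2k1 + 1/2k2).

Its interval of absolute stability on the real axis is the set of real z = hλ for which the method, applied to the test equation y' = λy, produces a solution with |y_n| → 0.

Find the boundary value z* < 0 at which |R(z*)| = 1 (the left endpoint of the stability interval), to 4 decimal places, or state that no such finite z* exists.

z* = -3.5556.

Test eqn y'=λy, z=hλ:
  k1=λy_n ⇒ h·k1=z·y_n;  k2=λ(1+9/16z)y_n ⇒ h·k2=z(1+9/16z)y_n
  y_{n+1}/y_n = 1 + 1/2z + 1/2z(1+9/16z) = 1 + z + 9/32z²
  R(z) = 1 + z + 9/32z².

Boundary: |R(x)|=1, x<0.
x=-0.97: |R|=0.2946
R=1: x+9/32x²=0 ⇒ x=−32/9=-3.5556; min R=1−1/(4·9/32)=0.1111>−1
Confirm numerically:
  x=-2.321: |R|=0.19411 <1
  x=-2.051: |R|=0.13211 <1
  x=-1.661: |R|=0.11495 <1
  x=-4.029: |R|=1.53649 >1
  x=-3.889: |R|=1.36472 >1
  x=-3.735: |R|=1.18850 >1
Interval (-3.5556, 0).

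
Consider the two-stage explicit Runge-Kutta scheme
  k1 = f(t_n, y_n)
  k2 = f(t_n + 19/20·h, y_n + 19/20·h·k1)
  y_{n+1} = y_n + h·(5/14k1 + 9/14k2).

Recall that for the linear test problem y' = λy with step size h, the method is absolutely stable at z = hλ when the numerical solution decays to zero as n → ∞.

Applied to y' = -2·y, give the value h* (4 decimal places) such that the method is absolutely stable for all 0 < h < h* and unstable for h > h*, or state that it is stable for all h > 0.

(-1.6374,0); λ=-2 ⇒ h* = (280/171)/2 = 0.8187.

Test eqn y'=λy, z=hλ:
  k1=λy_n ⇒ h·k1=z·y_n;  k2=λ(1+19/20z)y_n ⇒ h·k2=z(1+19/20z)y_n
  y_{n+1}/y_n = 1 + 5/14z + 9/14z(1+19/20z) = 1 + z + 171/280z²
  R(z) = 1 + z + 171/280z².

Solve |R(x)|<1 on ℝ⁻.
x=-1.04: |R|=0.6205
R=1: x+171/280x²=0 ⇒ x=−280/171=-1.6374; min R=1−1/(4·171/280)=0.5906>−1
Confirm numerically:
  x=-1.009: |R|=0.61276 <1
  x=-0.960: |R|=0.60283 <1
  x=-0.933: |R|=0.59862 <1
  x=-0.695: |R|=0.59999 <1
  x=-1.809: |R|=1.18955 >1
  x=-1.768: |R|=1.14099 >1
So |R|<1 on (-1.6374, 0).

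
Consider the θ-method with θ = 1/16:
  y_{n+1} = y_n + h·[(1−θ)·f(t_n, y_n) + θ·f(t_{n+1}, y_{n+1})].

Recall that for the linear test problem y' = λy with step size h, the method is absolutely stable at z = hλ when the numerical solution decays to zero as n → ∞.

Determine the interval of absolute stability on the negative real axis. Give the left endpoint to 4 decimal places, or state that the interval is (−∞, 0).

(-2.2857, 0).

Test eqn y'=λy, z=hλ:
  y_{n+1} = y_n + z·[15/16·y_n + 1/16·y_{n+1}] ⇒ (1 − 1/16z)y_{n+1} = (1 + 15/16z)y_n
  ⇒ R(z) = (1 + 15/16z)/(1 − 1/16z).

Need |R(x)|<1, x<0.
x=-1.56: |R|=0.4214
R=−1: 1+15/16x = −1+1/16x ⇒ -7/8x=2 ⇒ x=2/(-7/8)=-2.2857
Confirm numerically:
  x=-2.042: |R|=0.81089 <1
  x=-1.941: |R|=0.73101 <1
  x=-1.450: |R|=0.32951 <1
  x=-2.652: |R|=1.27493 >1
  x=-2.595: |R|=1.23286 >1
So |R|<1 on (-2.2857, 0).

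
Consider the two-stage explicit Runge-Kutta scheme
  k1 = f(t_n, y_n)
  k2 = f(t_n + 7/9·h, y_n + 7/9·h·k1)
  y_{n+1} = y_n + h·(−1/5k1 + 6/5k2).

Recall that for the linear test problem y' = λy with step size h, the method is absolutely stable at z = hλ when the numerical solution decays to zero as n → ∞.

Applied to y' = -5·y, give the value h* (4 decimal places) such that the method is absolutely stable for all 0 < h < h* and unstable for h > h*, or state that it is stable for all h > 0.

On y'=λy, z=hλ:
  k1=λy_n ⇒ h·k1=z·y_n;  k2=λ(1+7/9z)y_n ⇒ h·k2=z(1+7/9z)y_n
  y_{n+1}/y_n = 1 − 1/5z + 6/5z(1+7/9z) = 1 + z + 14/15z²
  so R(z) = 1 + z + 14/15z².

Find x<0 with |R(x)|<1.
x=-1.29: |R|=1.2632
R=1: x+14/15x²=0 ⇒ x=−15/14=-1.0714; min R=1−1/(4·14/15)=0.7321>−1
Confirm numerically:
  x=-0.951: |R|=0.89311 <1
  x=-0.894: |R|=0.85195 <1
  x=-0.532: |R|=0.73216 <1
  x=-0.450: |R|=0.73900 <1
  x=-1.618: |R|=1.82540 >1
  x=-1.275: |R|=1.24225 >1
Interval (-1.0714, 0).

(-1.0714,0); λ=-5 ⇒ h* = (15/14)/5 = 0.2143.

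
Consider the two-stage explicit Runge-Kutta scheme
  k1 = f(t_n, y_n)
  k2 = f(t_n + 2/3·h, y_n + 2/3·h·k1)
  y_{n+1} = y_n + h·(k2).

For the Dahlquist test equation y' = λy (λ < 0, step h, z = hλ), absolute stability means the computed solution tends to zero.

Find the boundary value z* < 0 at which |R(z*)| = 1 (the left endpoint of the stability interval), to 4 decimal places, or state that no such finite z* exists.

z* = -1.5000.

With y'=λy (z=hλ):
  k1=λy_n ⇒ h·k1=z·y_n;  k2=λ(1+2/3z)y_n ⇒ h·k2=z(1+2/3z)y_n
  y_{n+1}/y_n = 1 + z(1+2/3z) = 1 + z + 2/3z²
  Hence R(z) = 1 + z + 2/3z².

Boundary: |R(x)|=1, x<0.
x=-0.7: |R|=0.6267
R=1: x+2/3x²=0 ⇒ x=−3/2=-1.5000; min R=1−1/(4·2/3)=0.6250>−1
Confirm numerically:
  x=-1.243: |R|=0.78703 <1
  x=-1.008: |R|=0.66938 <1
  x=-0.732: |R|=0.62522 <1
  x=-0.683: |R|=0.62799 <1
  x=-1.988: |R|=1.64676 >1
  x=-1.980: |R|=1.63360 >1
So |R|<1 on (-1.5000, 0).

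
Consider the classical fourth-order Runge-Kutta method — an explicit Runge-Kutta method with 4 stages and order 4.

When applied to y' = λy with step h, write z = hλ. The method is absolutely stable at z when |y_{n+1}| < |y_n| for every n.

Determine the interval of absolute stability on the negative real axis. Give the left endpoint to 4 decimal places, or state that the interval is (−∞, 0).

(-2.7853, 0).

Test eqn y'=λy, z=hλ:
  order 4, 4-stage ⇒ R(z)=1+z+z^2/2+z^3/6+z^4/24
  (e.g. R(-1.72)=0.27580, |R|=0.27580)

Need |R(x)|<1, x<0.
x=-1.72: |R|=0.2758
|R(-2.95)|=1.2781 |R(-2.29)|=0.4764 |R(-0.56)|=0.5716
Bisect:
  x_lo=-3.6593 |R|=3.3404  x_hi=-0.2007 |R|=0.8181
  mid=-1.93002 |R|=0.31240 →hi
  mid=-2.79466 |R|=1.01422 →lo
  mid=-2.36234 |R|=0.52841 →hi
  mid=-2.57850 |R|=0.73044 →hi
  mid=-2.68658 |R|=0.86110 →hi
  mid=-2.74062 |R|=0.93472 →hi
  mid=-2.76764 |R|=0.97372 →hi
  ...
  [-2.78538,-2.78517] ⇒ x*=-2.7853
Interval (-2.7853, 0).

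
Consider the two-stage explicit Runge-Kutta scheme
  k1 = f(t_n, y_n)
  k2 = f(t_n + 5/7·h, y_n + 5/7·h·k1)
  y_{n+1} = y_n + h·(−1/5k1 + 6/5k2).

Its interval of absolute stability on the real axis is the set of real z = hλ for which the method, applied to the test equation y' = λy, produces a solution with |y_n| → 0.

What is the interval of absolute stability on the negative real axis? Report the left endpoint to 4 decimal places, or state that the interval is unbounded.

Set f=λy, z=hλ:
  k1=λy_n ⇒ h·k1=z·y_n;  k2=λ(1+5/7z)y_n ⇒ h·k2=z(1+5/7z)y_n
  y_{n+1}/y_n = 1 − 1/5z + 6/5z(1+5/7z) = 1 + z + 6/7z²
  R(z) = 1 + z + 6/7z².

Find x<0 with |R(x)|<1.
x=-1.2: |R|=1.0343
R=1: x+6/7x²=0 ⇒ x=−7/6=-1.1667; min R=1−1/(4·6/7)=0.7083>−1
Confirm numerically:
  x=-0.784: |R|=0.74285 <1
  x=-0.526: |R|=0.71115 <1
  x=-0.468: |R|=0.71973 <1
  x=-1.598: |R|=1.59080 >1
  x=-1.223: |R|=1.05905 >1
Interval (-1.1667, 0).

(-1.1667, 0).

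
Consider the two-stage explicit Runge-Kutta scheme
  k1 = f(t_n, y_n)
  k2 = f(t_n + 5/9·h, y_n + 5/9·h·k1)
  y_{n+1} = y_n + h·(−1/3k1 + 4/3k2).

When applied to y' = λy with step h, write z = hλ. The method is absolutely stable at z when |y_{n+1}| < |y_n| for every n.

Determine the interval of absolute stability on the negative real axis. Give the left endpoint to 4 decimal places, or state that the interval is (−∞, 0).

Set f=λy, z=hλ:
  k1=λy_n ⇒ h·k1=z·y_n;  k2=λ(1+5/9z)y_n ⇒ h·k2=z(1+5/9z)y_n
  y_{n+1}/y_n = 1 − 1/3z + 4/3z(1+5/9z) = 1 + z + 20/27z²
  Hence R(z) = 1 + z + 20/27z².

Boundary: |R(x)|=1, x<0.
x=-0.4: |R|=0.7185
R=1: x+20/27x²=0 ⇒ x=−27/20=-1.3500; min R=1−1/(4·20/27)=0.6625>−1
Confirm numerically:
  x=-1.241: |R|=0.89980 <1
  x=-1.057: |R|=0.77059 <1
  x=-0.772: |R|=0.66947 <1
  x=-0.596: |R|=0.66712 <1
  x=-1.723: |R|=1.47606 >1
  x=-1.630: |R|=1.33807 >1
Interval (-1.3500, 0).

(-1.3500, 0).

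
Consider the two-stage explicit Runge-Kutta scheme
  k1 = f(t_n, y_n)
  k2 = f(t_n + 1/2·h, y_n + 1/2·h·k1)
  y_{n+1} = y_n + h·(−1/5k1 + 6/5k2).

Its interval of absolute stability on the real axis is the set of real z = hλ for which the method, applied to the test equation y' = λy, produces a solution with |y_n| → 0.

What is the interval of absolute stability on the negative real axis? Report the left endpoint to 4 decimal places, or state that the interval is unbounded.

(-1.6667, 0).

With y'=λy (z=hλ):
  k1=λy_n ⇒ h·k1=z·y_n;  k2=λ(1+1/2z)y_n ⇒ h·k2=z(1+1/2z)y_n
  y_{n+1}/y_n = 1 − 1/5z + 6/5z(1+1/2z) = 1 + z + 3/5z²
  so R(z) = 1 + z + 3/5z².

Find x<0 with |R(x)|<1.
x=-1.52: |R|=0.8662
R=1: x+3/5x²=0 ⇒ x=−5/3=-1.6667; min R=1−1/(4·3/5)=0.5833>−1
Confirm numerically:
  x=-0.881: |R|=0.58470 <1
  x=-0.854: |R|=0.58359 <1
  x=-0.787: |R|=0.58462 <1
  x=-2.231: |R|=1.75542 >1
  x=-1.802: |R|=1.14632 >1
  x=-1.731: |R|=1.06682 >1
Interval (-1.6667, 0).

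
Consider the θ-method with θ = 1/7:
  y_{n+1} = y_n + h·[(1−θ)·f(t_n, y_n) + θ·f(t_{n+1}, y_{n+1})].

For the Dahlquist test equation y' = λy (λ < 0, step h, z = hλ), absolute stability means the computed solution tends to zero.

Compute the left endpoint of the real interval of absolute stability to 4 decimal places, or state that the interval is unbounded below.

On y'=λy, z=hλ:
  y_{n+1} = y_n + z·[6/7·y_n + 1/7·y_{n+1}] ⇒ (1 − 1/7z)y_{n+1} = (1 + 6/7z)y_n
  Hence R(z) = (1 + 6/7z)/(1 − 1/7z).

Boundary: |R(x)|=1, x<0.
x=-0.86: |R|=0.2341
R=−1: 1+6/7x = −1+1/7x ⇒ -5/7x=2 ⇒ x=2/(-5/7)=-2.8000
Confirm numerically:
  x=-2.648: |R|=0.92123 <1
  x=-2.320: |R|=0.74249 <1
  x=-2.049: |R|=0.58504 <1
  x=-1.272: |R|=0.07640 <1
  x=-3.019: |R|=1.10929 >1
  x=-2.973: |R|=1.08673 >1
So |R|<1 on (-2.8000, 0).

left endpoint -2.8000.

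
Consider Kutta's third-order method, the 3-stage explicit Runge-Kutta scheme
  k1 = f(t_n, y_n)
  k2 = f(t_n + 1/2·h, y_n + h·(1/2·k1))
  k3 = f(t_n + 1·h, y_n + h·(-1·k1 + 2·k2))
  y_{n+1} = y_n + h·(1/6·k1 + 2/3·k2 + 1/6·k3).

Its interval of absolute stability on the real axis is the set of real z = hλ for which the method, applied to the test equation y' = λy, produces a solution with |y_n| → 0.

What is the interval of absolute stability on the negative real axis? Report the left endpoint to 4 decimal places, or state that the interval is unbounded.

On y'=λy, z=hλ:
  order 3, 3-stage ⇒ R(z)=1+z+z^2/2+z^3/6
  (e.g. R(-1.33)=0.16234, |R|=0.16234)

Find x<0 with |R(x)|<1.
x=-1.33: |R|=0.1623
|R(-1.67)|=0.0518 |R(-1.64)|=0.0304 |R(-1.6)|=0.0027
Bisect:
  x_lo=-2.9365 |R|=1.8453  x_hi=-0.3018 |R|=0.7391
  mid=-1.61918 |R|=0.01582 →hi
  mid=-2.27786 |R|=0.65337 →hi
  mid=-2.60720 |R|=1.16219 →lo
  mid=-2.44253 |R|=0.88822 →hi
  mid=-2.52486 |R|=1.02004 →lo
  mid=-2.48370 |R|=0.95287 →hi
  mid=-2.50428 |R|=0.98614 →hi
  ...
  [-2.51280,-2.51264] ⇒ x*=-2.5127
So |R|<1 on (-2.5127, 0).

z∈(-2.5127,0).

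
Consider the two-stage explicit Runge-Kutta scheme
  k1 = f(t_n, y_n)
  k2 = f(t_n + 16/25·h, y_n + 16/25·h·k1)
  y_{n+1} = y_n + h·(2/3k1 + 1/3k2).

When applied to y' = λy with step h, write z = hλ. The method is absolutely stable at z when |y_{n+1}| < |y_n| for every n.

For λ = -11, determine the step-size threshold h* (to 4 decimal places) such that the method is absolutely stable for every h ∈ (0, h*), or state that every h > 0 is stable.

With y'=λy (z=hλ):
  k1=λy_n ⇒ h·k1=z·y_n;  k2=λ(1+16/25z)y_n ⇒ h·k2=z(1+16/25z)y_n
  y_{n+1}/y_n = 1 + 2/3z + 1/3z(1+16/25z) = 1 + z + 16/75z²
  R(z) = 1 + z + 16/75z².

Need |R(x)|<1, x<0.
x=-0.62: |R|=0.4620
R=1: x+16/75x²=0 ⇒ x=−75/16=-4.6875; min R=1−1/(4·16/75)=-0.1719>−1
Confirm numerically:
  x=-4.572: |R|=0.88735 <1
  x=-3.439: |R|=0.08403 <1
  x=-2.222: |R|=0.16871 <1
  x=-5.030: |R|=1.36753 >1
  x=-4.829: |R|=1.14577 >1
  x=-4.807: |R|=1.12255 >1
Interval (-4.6875, 0).

(-4.6875,0); λ=-11 ⇒ h* = (75/16)/11 = 0.4261.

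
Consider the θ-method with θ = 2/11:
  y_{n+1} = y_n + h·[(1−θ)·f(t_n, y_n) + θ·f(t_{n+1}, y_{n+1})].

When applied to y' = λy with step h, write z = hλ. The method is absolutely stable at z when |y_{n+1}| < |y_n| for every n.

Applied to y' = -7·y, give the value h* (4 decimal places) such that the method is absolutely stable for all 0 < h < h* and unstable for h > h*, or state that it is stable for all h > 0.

(-3.1429,0); λ=-7 ⇒ h* = (22/7)/7 = 0.4490.

Set f=λy, z=hλ:
  y_{n+1} = y_n + z·[9/11·y_n + 2/11·y_{n+1}] ⇒ (1 − 2/11z)y_{n+1} = (1 + 9/11z)y_n
  ⇒ R(z) = (1 + 9/11z)/(1 − 2/11z).

Solve |R(x)|<1 on ℝ⁻.
x=-0.47: |R|=0.5670
R=−1: 1+9/11x = −1+2/11x ⇒ -7/11x=2 ⇒ x=2/(-7/11)=-3.1429
Confirm numerically:
  x=-2.719: |R|=0.81950 <1
  x=-1.860: |R|=0.38995 <1
  x=-1.803: |R|=0.35787 <1
  x=-3.722: |R|=1.21980 >1
  x=-3.622: |R|=1.18384 >1
Interval (-3.1429, 0).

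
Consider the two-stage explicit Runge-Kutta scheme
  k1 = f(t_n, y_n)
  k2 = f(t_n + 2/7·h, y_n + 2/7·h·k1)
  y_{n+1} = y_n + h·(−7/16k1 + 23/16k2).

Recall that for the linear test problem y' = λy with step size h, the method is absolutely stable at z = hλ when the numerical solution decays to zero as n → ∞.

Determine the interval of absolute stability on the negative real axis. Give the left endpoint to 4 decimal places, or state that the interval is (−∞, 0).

(-2.4348, 0).

With y'=λy (z=hλ):
  k1=λy_n ⇒ h·k1=z·y_n;  k2=λ(1+2/7z)y_n ⇒ h·k2=z(1+2/7z)y_n
  y_{n+1}/y_n = 1 − 7/16z + 23/16z(1+2/7z) = 1 + z + 23/56z²
  Hence R(z) = 1 + z + 23/56z².

Boundary: |R(x)|=1, x<0.
x=-1.5: |R|=0.4241
R=1: x+23/56x²=0 ⇒ x=−56/23=-2.4348; min R=1−1/(4·23/56)=0.3913>−1
Confirm numerically:
  x=-2.200: |R|=0.78786 <1
  x=-2.188: |R|=0.77823 <1
  x=-1.748: |R|=0.50694 <1
  x=-2.996: |R|=1.69058 >1
  x=-2.654: |R|=1.23895 >1
  x=-2.630: |R|=1.21087 >1
Interval (-2.4348, 0).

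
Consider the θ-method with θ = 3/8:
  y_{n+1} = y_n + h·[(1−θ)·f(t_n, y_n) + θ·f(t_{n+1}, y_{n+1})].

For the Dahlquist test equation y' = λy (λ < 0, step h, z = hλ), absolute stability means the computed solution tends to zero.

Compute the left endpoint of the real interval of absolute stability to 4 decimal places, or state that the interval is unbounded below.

Test eqn y'=λy, z=hλ:
  y_{n+1} = y_n + z·[5/8·y_n + 3/8·y_{n+1}] ⇒ (1 − 3/8z)y_{n+1} = (1 + 5/8z)y_n
  Hence R(z) = (1 + 5/8z)/(1 − 3/8z).

Boundary: |R(x)|=1, x<0.
x=-1.71: |R|=0.0419
R=−1: 1+5/8x = −1+3/8x ⇒ -1/4x=2 ⇒ x=2/(-1/4)=-8.0000
Confirm numerically:
  x=-6.768: |R|=0.91295 <1
  x=-4.936: |R|=0.73132 <1
  x=-3.478: |R|=0.50938 <1
  x=-8.453: |R|=1.02716 >1
  x=-8.109: |R|=1.00674 >1
Stable set (-8.0000, 0).

left endpoint -8.0000.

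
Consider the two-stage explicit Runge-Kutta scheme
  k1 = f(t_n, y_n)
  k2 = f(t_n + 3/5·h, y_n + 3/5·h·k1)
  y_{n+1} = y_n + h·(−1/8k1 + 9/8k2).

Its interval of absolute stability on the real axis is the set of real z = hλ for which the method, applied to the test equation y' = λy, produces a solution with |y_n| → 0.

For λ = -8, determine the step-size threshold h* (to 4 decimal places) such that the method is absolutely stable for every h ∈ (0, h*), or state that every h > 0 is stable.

(-1.4815,0); λ=-8 ⇒ h* = (40/27)/8 = 0.1852.

Test eqn y'=λy, z=hλ:
  k1=λy_n ⇒ h·k1=z·y_n;  k2=λ(1+3/5z)y_n ⇒ h·k2=z(1+3/5z)y_n
  y_{n+1}/y_n = 1 − 1/8z + 9/8z(1+3/5z) = 1 + z + 27/40z²
  ⇒ R(z) = 1 + z + 27/40z².

Find x<0 with |R(x)|<1.
x=-0.46: |R|=0.6828
R=1: x+27/40x²=0 ⇒ x=−40/27=-1.4815; min R=1−1/(4·27/40)=0.6296>−1
Confirm numerically:
  x=-1.125: |R|=0.72930 <1
  x=-1.030: |R|=0.68611 <1
  x=-0.904: |R|=0.64762 <1
  x=-0.738: |R|=0.62963 <1
  x=-1.892: |R|=1.52427 >1
  x=-1.843: |R|=1.44974 >1
  x=-1.587: |R|=1.11303 >1
Interval (-1.4815, 0).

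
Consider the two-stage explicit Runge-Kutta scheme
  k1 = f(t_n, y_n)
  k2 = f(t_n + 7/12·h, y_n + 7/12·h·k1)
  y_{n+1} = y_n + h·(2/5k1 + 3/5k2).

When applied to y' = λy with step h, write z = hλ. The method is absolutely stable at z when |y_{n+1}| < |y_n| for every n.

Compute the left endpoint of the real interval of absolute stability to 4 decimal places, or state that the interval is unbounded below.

left endpoint -2.8571.

Test eqn y'=λy, z=hλ:
  k1=λy_n ⇒ h·k1=z·y_n;  k2=λ(1+7/12z)y_n ⇒ h·k2=z(1+7/12z)y_n
  y_{n+1}/y_n = 1 + 2/5z + 3/5z(1+7/12z) = 1 + z + 7/20z²
  so R(z) = 1 + z + 7/20z².

Need |R(x)|<1, x<0.
x=-0.75: |R|=0.4469
R=1: x+7/20x²=0 ⇒ x=−20/7=-2.8571; min R=1−1/(4·7/20)=0.2857>−1
Confirm numerically:
  x=-2.536: |R|=0.71495 <1
  x=-2.501: |R|=0.68825 <1
  x=-1.210: |R|=0.30244 <1
  x=-3.349: |R|=1.57653 >1
  x=-3.113: |R|=1.27877 >1
  x=-2.877: |R|=1.02000 >1
So |R|<1 on (-2.8571, 0).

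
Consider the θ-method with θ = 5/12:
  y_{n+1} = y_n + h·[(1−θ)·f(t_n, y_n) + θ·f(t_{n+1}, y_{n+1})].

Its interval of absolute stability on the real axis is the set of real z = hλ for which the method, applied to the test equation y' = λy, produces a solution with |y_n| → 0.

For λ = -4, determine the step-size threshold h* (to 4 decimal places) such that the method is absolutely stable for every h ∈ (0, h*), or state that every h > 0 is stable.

(-12.0000,0); λ=-4 ⇒ h* = (12)/4 = 3.0000.

Set f=λy, z=hλ:
  y_{n+1} = y_n + z·[7/12·y_n + 5/12·y_{n+1}] ⇒ (1 − 5/12z)y_{n+1} = (1 + 7/12z)y_n
  R(z) = (1 + 7/12z)/(1 − 5/12z).

Find x<0 with |R(x)|<1.
x=-0.38: |R|=0.6719
R=−1: 1+7/12x = −1+5/12x ⇒ -1/6x=2 ⇒ x=2/(-1/6)=-12.0000
Confirm numerically:
  x=-11.661: |R|=0.99036 <1
  x=-10.551: |R|=0.95525 <1
  x=-8.886: |R|=0.88963 <1
  x=-12.469: |R|=1.01262 >1
  x=-12.190: |R|=1.00521 >1
Interval (-12.0000, 0).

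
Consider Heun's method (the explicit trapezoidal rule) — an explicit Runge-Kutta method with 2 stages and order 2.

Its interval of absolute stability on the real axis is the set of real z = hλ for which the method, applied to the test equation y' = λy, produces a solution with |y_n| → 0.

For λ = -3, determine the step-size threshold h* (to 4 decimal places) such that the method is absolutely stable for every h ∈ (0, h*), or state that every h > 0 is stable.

Test eqn y'=λy, z=hλ:
  order 2, 2-stage ⇒ R(z)=1+z+z^2/2
  (e.g. R(-0.53)=0.61045, |R|=0.61045)

Boundary: |R(x)|=1, x<0.
x=-0.53: |R|=0.6104
|R(-2.12)|=1.1272 |R(-0.82)|=0.5162 |R(-0.61)|=0.5760
Bisect:
  x_lo=-2.6597 |R|=1.8773  x_hi=-0.3839 |R|=0.6898
  mid=-1.52179 |R|=0.63613 →hi
  mid=-2.09076 |R|=1.09488 →lo
  mid=-1.80627 |R|=0.82504 →hi
  mid=-1.94852 |R|=0.94984 →hi
  mid=-2.01964 |R|=1.01983 →lo
  mid=-1.98408 |R|=0.98420 →hi
  mid=-2.00186 |R|=1.00186 →lo
  ...
  [-2.00005,-1.99991] ⇒ x*=-2.0000
Stable set (-2.0000, 0).

(-2.0000,0); λ=-3 ⇒ h* = 0.6667.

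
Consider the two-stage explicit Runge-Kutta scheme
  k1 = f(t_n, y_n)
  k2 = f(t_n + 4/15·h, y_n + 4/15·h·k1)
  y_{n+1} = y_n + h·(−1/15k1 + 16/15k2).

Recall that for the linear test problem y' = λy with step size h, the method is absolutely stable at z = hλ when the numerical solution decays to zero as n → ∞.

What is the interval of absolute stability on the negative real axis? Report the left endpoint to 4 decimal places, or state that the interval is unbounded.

With y'=λy (z=hλ):
  k1=λy_n ⇒ h·k1=z·y_n;  k2=λ(1+4/15z)y_n ⇒ h·k2=z(1+4/15z)y_n
  y_{n+1}/y_n = 1 − 1/15z + 16/15z(1+4/15z) = 1 + z + 64/225z²
  ⇒ R(z) = 1 + z + 64/225z².

Boundary: |R(x)|=1, x<0.
x=-1.15: |R|=0.2262
R=1: x+64/225x²=0 ⇒ x=−225/64=-3.5156; min R=1−1/(4·64/225)=0.1211>−1
Confirm numerically:
  x=-2.654: |R|=0.34955 <1
  x=-2.276: |R|=0.19747 <1
  x=-2.233: |R|=0.18532 <1
  x=-1.468: |R|=0.14498 <1
  x=-3.934: |R|=1.46816 >1
  x=-3.592: |R|=1.07803 >1
Stable set (-3.5156, 0).

z∈(-3.5156,0).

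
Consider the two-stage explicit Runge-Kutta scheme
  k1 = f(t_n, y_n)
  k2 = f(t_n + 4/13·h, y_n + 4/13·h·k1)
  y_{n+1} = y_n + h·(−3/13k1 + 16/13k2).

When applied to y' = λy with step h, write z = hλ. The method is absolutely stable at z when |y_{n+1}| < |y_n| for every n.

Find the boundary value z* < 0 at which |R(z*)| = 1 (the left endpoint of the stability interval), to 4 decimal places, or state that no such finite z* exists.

Set f=λy, z=hλ:
  k1=λy_n ⇒ h·k1=z·y_n;  k2=λ(1+4/13z)y_n ⇒ h·k2=z(1+4/13z)y_n
  y_{n+1}/y_n = 1 − 3/13z + 16/13z(1+4/13z) = 1 + z + 64/169z²
  R(z) = 1 + z + 64/169z².

Boundary: |R(x)|=1, x<0.
x=-1.25: |R|=0.3417
R=1: x+64/169x²=0 ⇒ x=−169/64=-2.6406; min R=1−1/(4·64/169)=0.3398>−1
Confirm numerically:
  x=-2.424: |R|=0.80115 <1
  x=-2.032: |R|=0.53165 <1
  x=-1.911: |R|=0.47198 <1
  x=-1.298: |R|=0.34003 <1
  x=-2.880: |R|=1.26107 >1
  x=-2.668: |R|=1.02766 >1
Interval (-2.6406, 0).

left endpoint -2.6406.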